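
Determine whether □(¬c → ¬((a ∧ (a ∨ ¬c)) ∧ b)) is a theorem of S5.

Tableau for the negation ¬□(¬c → ¬((a ∧ (a ∨ ¬c)) ∧ b)):
1. ¬□(¬c → ¬((a ∧ (a ∨ ¬c)) ∧ b)), u
2. ¬(¬c → ¬((a ∧ (a ∨ ¬c)) ∧ b)), v   [¬□-rule on 1: fresh world v, uRv]
3. ¬c, v   [¬→-rule on 2]
4. (a ∧ (a ∨ ¬c)) ∧ b, v   [¬→-rule on 2]
5. a ∧ (a ∨ ¬c), v   [∧-rule on 4]
6. b, v   [∧-rule on 4]
7. a, v   [∧-rule on 5]
8. a ∨ ¬c, v   [∧-rule on 5]
Accessibility: uRu, uRv, vRu, vRv
The negation has an open branch (countermodel exists).

No, not valid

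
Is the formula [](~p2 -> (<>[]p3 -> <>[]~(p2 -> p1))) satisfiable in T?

Yes, satisfiable

1. [](~p2 -> (<>[]p3 -> <>[]~(p2 -> p1))), 0
2. ~p2 -> (<>[]p3 -> <>[]~(p2 -> p1)), 0
3. <>[]p3 -> <>[]~(p2 -> p1), 0
4. <>[]~(p2 -> p1), 0
5. []~(p2 -> p1), 1
6. ~p2 -> (<>[]p3 -> <>[]~(p2 -> p1)), 1
7. ~(p2 -> p1), 1
8. p2, 1
9. ~p1, 1
10. <>[]p3 -> <>[]~(p2 -> p1), 1
11. <>[]~(p2 -> p1), 1
12. []~(p2 -> p1), 2
13. ~(p2 -> p1), 2
14. p2, 2
15. ~p1, 2
Accessibility: 0R0, 0R1, 1R1, 1R2, 2R2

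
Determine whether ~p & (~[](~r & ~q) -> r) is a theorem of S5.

Tableau for the negation ~(~p & (~[](~r & ~q) -> r)):
1. ~(~p & (~[](~r & ~q) -> r)), w0
2. ~(~[](~r & ~q) -> r), w0
3. ~[](~r & ~q), w0
4. ~r, w0
5. ~(~r & ~q), w1
6. q, w1
Accessibility: w0Rw0, w0Rw1, w1Rw0, w1Rw1
The negation has an open branch (countermodel exists).

No, not valid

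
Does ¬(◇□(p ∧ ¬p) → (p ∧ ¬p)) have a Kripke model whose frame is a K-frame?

1. ¬(◇□(p ∧ ¬p) → (p ∧ ¬p)), 0
2. ◇□(p ∧ ¬p), 0
3. ¬(p ∧ ¬p), 0
4. p, 0
5. □(p ∧ ¬p), 1
Accessibility: 0R1

Yes, satisfiable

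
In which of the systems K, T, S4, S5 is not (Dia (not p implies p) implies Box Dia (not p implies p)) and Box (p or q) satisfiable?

S5-tableau for the formula:
1. not (Dia (not p implies p) implies Box Dia (not p implies p)) and Box (p or q), u
2. not (Dia (not p implies p) implies Box Dia (not p implies p)), u
3. Box (p or q), u
4. Dia (not p implies p), u
5. not Box Dia (not p implies p), u
6. p or q, u
7. q, u
8. not p implies p, v
9. p or q, v
10. p, v
11. q, v
12. not Dia (not p implies p), w
13. p or q, w
14. not (not p implies p), u
15. not p, u
16. not (not p implies p), v
17. not p, v
Accessibility: uRu, uRv, uRw, vRu, vRv, vRw, wRu, wRv, wRw
Branch closes: p and not p both at v.
Every branch closes (one shown): unsatisfiable in S5.
S4-tableau for the formula:
1. not (Dia (not p implies p) implies Box Dia (not p implies p)) and Box (p or q), u
2. not (Dia (not p implies p) implies Box Dia (not p implies p)), u
3. Box (p or q), u
4. Dia (not p implies p), u
5. not Box Dia (not p implies p), u
6. p or q, u
7. q, u
8. not p implies p, v
9. p or q, v
10. p, v
11. q, v
12. not Dia (not p implies p), w
13. p or q, w
14. not (not p implies p), w
15. not p, w
16. q, w
Accessibility: uRu, uRv, uRw, vRv, wRw
Complete open branch: satisfiable in S4, hence also in K, T (this S4-model is also a K-model and a T-model).

K, T, S4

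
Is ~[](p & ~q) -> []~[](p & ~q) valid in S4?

Tableau for the negation ~(~[](p & ~q) -> []~[](p & ~q)):
1. ~(~[](p & ~q) -> []~[](p & ~q)), u
2. ~[](p & ~q), u   [~->-rule on 1]
3. ~[]~[](p & ~q), u   [~->-rule on 1]
4. ~(p & ~q), v   [~[]-rule on 2: fresh world v, uRv]
5. q, v   [~&-rule on 4 (branches; this branch)]
6. [](p & ~q), w   [~[]-rule on 3: fresh world w, uRw]
7. p & ~q, w   [[]-rule on 6 via wRw]
8. p, w   [&-rule on 7]
9. ~q, w   [&-rule on 7]
Accessibility: uRu, uRv, uRw, vRv, wRw
The negation has an open branch (countermodel exists).

No, not valid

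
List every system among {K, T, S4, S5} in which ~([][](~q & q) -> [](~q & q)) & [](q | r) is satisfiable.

K

K-tableau for the formula:
1. ~([][](~q & q) -> [](~q & q)) & [](q | r), 0
2. ~([][](~q & q) -> [](~q & q)), 0   [&-rule on 1]
3. [](q | r), 0   [&-rule on 1]
4. [][](~q & q), 0   [~->-rule on 2]
5. ~[](~q & q), 0   [~->-rule on 2]
6. ~(~q & q), 1   [~[]-rule on 5: fresh world 1, 0R1]
7. q | r, 1   [[]-rule on 3 via 0R1]
8. [](~q & q), 1   [[]-rule on 4 via 0R1]
9. ~q, 1   [~&-rule on 6 (branches; this branch)]
10. r, 1   [|-rule on 7 (branches; this branch)]
Accessibility: 0R1
Complete open branch: satisfiable in K.
T-tableau for the formula:
1. ~([][](~q & q) -> [](~q & q)) & [](q | r), 0
2. ~([][](~q & q) -> [](~q & q)), 0   [&-rule on 1]
3. [](q | r), 0   [&-rule on 1]
4. [][](~q & q), 0   [~->-rule on 2]
5. ~[](~q & q), 0   [~->-rule on 2]
6. q | r, 0   [[]-rule on 3 via 0R0]
7. [](~q & q), 0   [[]-rule on 4 via 0R0]
8. ~q & q, 0   [[]-rule on 7 via 0R0]
9. ~q, 0   [&-rule on 8]
10. q, 0   [&-rule on 8]
Accessibility: 0R0
Branch closes: q and ~q both at 0.
Every branch closes (one shown): unsatisfiable in T, hence also in S4, S5 (every S4/S5-frame is a T-frame).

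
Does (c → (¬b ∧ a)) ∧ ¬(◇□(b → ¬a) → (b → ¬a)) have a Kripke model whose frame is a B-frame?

Unsatisfiable (every branch closes)

1. (c → (¬b ∧ a)) ∧ ¬(◇□(b → ¬a) → (b → ¬a)), u
2. c → (¬b ∧ a), u
3. ¬(◇□(b → ¬a) → (b → ¬a)), u
4. ◇□(b → ¬a), u
5. ¬(b → ¬a), u
6. b, u
7. a, u
8. ¬c, u
9. □(b → ¬a), v
10. b → ¬a, u
11. b → ¬a, v
12. ¬a, u
Accessibility: uRu, uRv, vRu, vRv
Branch closes: a and ¬a both at u.
All branches of the tableau close; one closing branch shown above.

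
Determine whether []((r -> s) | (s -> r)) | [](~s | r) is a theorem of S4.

Yes, valid

Tableau for the negation ~([]((r -> s) | (s -> r)) | [](~s | r)):
1. ~([]((r -> s) | (s -> r)) | [](~s | r)), w0
2. ~[]((r -> s) | (s -> r)), w0   [~|-rule on 1]
3. ~[](~s | r), w0   [~|-rule on 1]
4. ~((r -> s) | (s -> r)), w1   [~[]-rule on 2: fresh world w1, w0Rw1]
5. ~(r -> s), w1   [~|-rule on 4]
6. ~(s -> r), w1   [~|-rule on 4]
7. r, w1   [~->-rule on 5]
8. ~s, w1   [~->-rule on 5]
9. s, w1   [~->-rule on 6]
10. ~r, w1   [~->-rule on 6]
Accessibility: w0Rw0, w0Rw1, w1Rw1
Branch closes: s and ~s both at w1.
All branches of the negation close; one closing branch shown above.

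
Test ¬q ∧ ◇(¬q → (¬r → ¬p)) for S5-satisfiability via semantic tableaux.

Yes, satisfiable

1. ¬q ∧ ◇(¬q → (¬r → ¬p)), w0
2. ¬q, w0
3. ◇(¬q → (¬r → ¬p)), w0
4. ¬q → (¬r → ¬p), w1
5. ¬r → ¬p, w1
6. ¬p, w1
Accessibility: w0Rw0, w0Rw1, w1Rw0, w1Rw1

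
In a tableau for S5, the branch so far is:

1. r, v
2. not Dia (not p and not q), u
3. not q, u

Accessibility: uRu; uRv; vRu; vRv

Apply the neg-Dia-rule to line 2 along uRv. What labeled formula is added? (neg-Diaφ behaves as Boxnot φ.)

not (not p and not q), v

neg-Diaφ behaves as Boxnot φ: propagate the negated body to each accessible world.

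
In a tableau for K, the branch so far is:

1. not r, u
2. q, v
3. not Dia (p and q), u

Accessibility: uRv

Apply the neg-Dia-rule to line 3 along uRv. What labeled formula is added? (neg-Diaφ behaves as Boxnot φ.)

neg-Diaφ behaves as Boxnot φ: propagate the negated body to each accessible world.

not (p and q), v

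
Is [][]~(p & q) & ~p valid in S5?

Invalid (countermodel exists)

Tableau for the negation ~([][]~(p & q) & ~p):
1. ~([][]~(p & q) & ~p), u
2. p, u
Accessibility: uRu
The negation has an open branch (countermodel exists).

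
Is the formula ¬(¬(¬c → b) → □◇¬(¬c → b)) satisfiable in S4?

Yes, satisfiable

1. ¬(¬(¬c → b) → □◇¬(¬c → b)), u
2. ¬(¬c → b), u
3. ¬□◇¬(¬c → b), u
4. ¬c, u
5. ¬b, u
6. ¬◇¬(¬c → b), v
7. ¬c → b, v
8. b, v
Accessibility: uRu, uRv, vRv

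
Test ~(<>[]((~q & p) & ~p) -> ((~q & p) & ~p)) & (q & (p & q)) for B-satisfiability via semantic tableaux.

1. ~(<>[]((~q & p) & ~p) -> ((~q & p) & ~p)) & (q & (p & q)), 0
2. ~(<>[]((~q & p) & ~p) -> ((~q & p) & ~p)), 0   [&-rule on 1]
3. q & (p & q), 0   [&-rule on 1]
4. <>[]((~q & p) & ~p), 0   [~->-rule on 2]
5. ~((~q & p) & ~p), 0   [~->-rule on 2]
6. q, 0   [&-rule on 3]
7. p & q, 0   [&-rule on 3]
8. p, 0   [&-rule on 7]
9. ~(~q & p), 0   [~&-rule on 5 (branches; this branch)]
10. []((~q & p) & ~p), 1   [<>-rule on 4: fresh world 1, 0R1]
11. (~q & p) & ~p, 0   [[]-rule on 10 via 1R0]
12. ~q & p, 0   [&-rule on 11]
13. ~p, 0   [&-rule on 11]
Accessibility: 0R0, 0R1, 1R0, 1R1
Branch closes: p and ~p both at 0.
(One branch shown.) All branches close.

Unsatisfiable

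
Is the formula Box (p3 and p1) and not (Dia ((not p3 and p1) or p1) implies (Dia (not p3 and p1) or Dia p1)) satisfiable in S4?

1. Box (p3 and p1) and not (Dia ((not p3 and p1) or p1) implies (Dia (not p3 and p1) or Dia p1)), 0
2. Box (p3 and p1), 0
3. not (Dia ((not p3 and p1) or p1) implies (Dia (not p3 and p1) or Dia p1)), 0
4. Dia ((not p3 and p1) or p1), 0
5. not (Dia (not p3 and p1) or Dia p1), 0
6. not Dia (not p3 and p1), 0
7. not Dia p1, 0
8. p3 and p1, 0
9. p3, 0
10. p1, 0
11. not (not p3 and p1), 0
12. not p1, 0
Accessibility: 0R0
Branch closes: p1 and not p1 both at 0.
(One branch shown.) All branches close.

Unsatisfiable (every branch closes)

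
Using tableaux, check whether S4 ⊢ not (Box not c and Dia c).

Tableau for the negation Box not c and Dia c:
1. Box not c and Dia c, u
2. Box not c, u
3. Dia c, u
4. not c, u
5. c, v
6. not c, v
Accessibility: uRu, uRv, vRv
Branch closes: c and not c both at v.
Every branch of the negation's tableau closes; the branch above is one of them.

Valid in S4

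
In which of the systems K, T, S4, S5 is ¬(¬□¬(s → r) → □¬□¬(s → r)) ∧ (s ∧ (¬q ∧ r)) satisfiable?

S5-tableau for the formula:
1. ¬(¬□¬(s → r) → □¬□¬(s → r)) ∧ (s ∧ (¬q ∧ r)), u
2. ¬(¬□¬(s → r) → □¬□¬(s → r)), u   [∧-rule on 1]
3. s ∧ (¬q ∧ r), u   [∧-rule on 1]
4. ¬□¬(s → r), u   [¬→-rule on 2]
5. ¬□¬□¬(s → r), u   [¬→-rule on 2]
6. s, u   [∧-rule on 3]
7. ¬q ∧ r, u   [∧-rule on 3]
8. ¬q, u   [∧-rule on 7]
9. r, u   [∧-rule on 7]
10. s → r, v   [¬□-rule on 4: fresh world v, uRv]
11. r, v   [→-rule on 10 (branches; this branch)]
12. □¬(s → r), w   [¬□-rule on 5: fresh world w, uRw]
13. ¬(s → r), u   [□-rule on 12 via wRu]
14. ¬r, u   [¬→-rule on 13]
Accessibility: uRu, uRv, uRw, vRu, vRv, vRw, wRu, wRv, wRw
Branch closes: r and ¬r both at u.
Every branch closes (one shown): unsatisfiable in S5.
S4-tableau for the formula:
1. ¬(¬□¬(s → r) → □¬□¬(s → r)) ∧ (s ∧ (¬q ∧ r)), u
2. ¬(¬□¬(s → r) → □¬□¬(s → r)), u   [∧-rule on 1]
3. s ∧ (¬q ∧ r), u   [∧-rule on 1]
4. ¬□¬(s → r), u   [¬→-rule on 2]
5. ¬□¬□¬(s → r), u   [¬→-rule on 2]
6. s, u   [∧-rule on 3]
7. ¬q ∧ r, u   [∧-rule on 3]
8. ¬q, u   [∧-rule on 7]
9. r, u   [∧-rule on 7]
10. s → r, v   [¬□-rule on 4: fresh world v, uRv]
11. r, v   [→-rule on 10 (branches; this branch)]
12. □¬(s → r), w   [¬□-rule on 5: fresh world w, uRw]
13. ¬(s → r), w   [□-rule on 12 via wRw]
14. s, w   [¬→-rule on 13]
15. ¬r, w   [¬→-rule on 13]
Accessibility: uRu, uRv, uRw, vRv, wRw
Complete open branch: satisfiable in S4, hence also in K, T (this S4-model is also a K-model and a T-model).

K, T, S4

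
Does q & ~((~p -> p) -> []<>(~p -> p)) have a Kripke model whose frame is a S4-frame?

1. q & ~((~p -> p) -> []<>(~p -> p)), u
2. q, u
3. ~((~p -> p) -> []<>(~p -> p)), u
4. ~p -> p, u
5. ~[]<>(~p -> p), u
6. p, u
7. ~<>(~p -> p), v
8. ~(~p -> p), v
9. ~p, v
Accessibility: uRu, uRv, vRv

Satisfiable (open branch found)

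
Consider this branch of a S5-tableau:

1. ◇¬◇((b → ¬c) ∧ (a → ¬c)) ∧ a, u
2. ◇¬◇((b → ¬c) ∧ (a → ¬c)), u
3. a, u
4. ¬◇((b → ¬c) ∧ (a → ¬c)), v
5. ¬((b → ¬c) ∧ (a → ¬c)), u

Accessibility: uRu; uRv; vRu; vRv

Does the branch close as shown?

No, open

No atom appears with both signs at the same world.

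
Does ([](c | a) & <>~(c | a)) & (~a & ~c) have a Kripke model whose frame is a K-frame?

Unsatisfiable (every branch closes)

1. ([](c | a) & <>~(c | a)) & (~a & ~c), w0
2. [](c | a) & <>~(c | a), w0   [&-rule on 1]
3. ~a & ~c, w0   [&-rule on 1]
4. [](c | a), w0   [&-rule on 2]
5. <>~(c | a), w0   [&-rule on 2]
6. ~a, w0   [&-rule on 3]
7. ~c, w0   [&-rule on 3]
8. ~(c | a), w1   [<>-rule on 5: fresh world w1, w0Rw1]
9. ~c, w1   [~|-rule on 8]
10. ~a, w1   [~|-rule on 8]
11. c | a, w1   [[]-rule on 4 via w0Rw1]
12. a, w1   [|-rule on 11 (branches; this branch)]
Accessibility: w0Rw1
Branch closes: a and ~a both at w1.
Every branch closes; the branch above is one of them.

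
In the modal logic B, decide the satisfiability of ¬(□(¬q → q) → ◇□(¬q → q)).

1. ¬(□(¬q → q) → ◇□(¬q → q)), w0
2. □(¬q → q), w0   [¬→-rule on 1]
3. ¬◇□(¬q → q), w0   [¬→-rule on 1]
4. ¬q → q, w0   [□-rule on 2 via w0Rw0]
5. ¬□(¬q → q), w0   [¬◇-rule on 3 via w0Rw0]
6. q, w0   [→-rule on 4 (branches; this branch)]
7. ¬(¬q → q), w1   [¬□-rule on 5: fresh world w1, w0Rw1]
8. ¬q, w1   [¬→-rule on 7]
9. ¬q → q, w1   [□-rule on 2 via w0Rw1]
10. ¬□(¬q → q), w1   [¬◇-rule on 3 via w0Rw1]
11. q, w1   [→-rule on 9 (branches; this branch)]
Accessibility: w0Rw0, w0Rw1, w1Rw0, w1Rw1
Branch closes: q and ¬q both at w1.
(One branch shown.) All branches close.

Unsatisfiable (every branch closes)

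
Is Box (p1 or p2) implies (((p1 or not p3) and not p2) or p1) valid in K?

No, not valid

Tableau for the negation not (Box (p1 or p2) implies (((p1 or not p3) and not p2) or p1)):
1. not (Box (p1 or p2) implies (((p1 or not p3) and not p2) or p1)), w0
2. Box (p1 or p2), w0
3. not (((p1 or not p3) and not p2) or p1), w0
4. not ((p1 or not p3) and not p2), w0
5. not p1, w0
6. p2, w0
The negation has an open branch (countermodel exists).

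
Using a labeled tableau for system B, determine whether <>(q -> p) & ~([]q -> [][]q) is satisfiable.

1. <>(q -> p) & ~([]q -> [][]q), 0
2. <>(q -> p), 0   [&-rule on 1]
3. ~([]q -> [][]q), 0   [&-rule on 1]
4. []q, 0   [~->-rule on 3]
5. ~[][]q, 0   [~->-rule on 3]
6. q, 0   [[]-rule on 4 via 0R0]
7. q -> p, 1   [<>-rule on 2: fresh world 1, 0R1]
8. q, 1   [[]-rule on 4 via 0R1]
9. p, 1   [->-rule on 7 (branches; this branch)]
10. ~[]q, 2   [~[]-rule on 5: fresh world 2, 0R2]
11. q, 2   [[]-rule on 4 via 0R2]
12. ~q, 3   [~[]-rule on 10: fresh world 3, 2R3]
Accessibility: 0R0, 0R1, 0R2, 1R0, 1R1, 2R0, 2R2, 2R3, 3R2, 3R3

Satisfiable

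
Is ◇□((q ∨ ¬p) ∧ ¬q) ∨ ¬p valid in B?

No, not valid

Tableau for the negation ¬(◇□((q ∨ ¬p) ∧ ¬q) ∨ ¬p):
1. ¬(◇□((q ∨ ¬p) ∧ ¬q) ∨ ¬p), w0
2. ¬◇□((q ∨ ¬p) ∧ ¬q), w0   [¬∨-rule on 1]
3. p, w0   [¬∨-rule on 1]
4. ¬□((q ∨ ¬p) ∧ ¬q), w0   [¬◇-rule on 2 via w0Rw0]
5. ¬((q ∨ ¬p) ∧ ¬q), w1   [¬□-rule on 4: fresh world w1, w0Rw1]
6. ¬□((q ∨ ¬p) ∧ ¬q), w1   [¬◇-rule on 2 via w0Rw1]
7. q, w1   [¬∧-rule on 5 (branches; this branch)]
8. ¬((q ∨ ¬p) ∧ ¬q), w2   [¬□-rule on 6: fresh world w2, w1Rw2]
9. q, w2   [¬∧-rule on 8 (branches; this branch)]
Accessibility: w0Rw0, w0Rw1, w1Rw0, w1Rw1, w1Rw2, w2Rw1, w2Rw2
The negation has an open branch (countermodel exists).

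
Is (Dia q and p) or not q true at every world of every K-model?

Tableau for the negation not ((Dia q and p) or not q):
1. not ((Dia q and p) or not q), u
2. not (Dia q and p), u
3. q, u
4. not p, u
The negation has an open branch (countermodel exists).

Invalid (countermodel exists)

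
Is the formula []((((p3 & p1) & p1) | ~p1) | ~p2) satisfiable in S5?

1. []((((p3 & p1) & p1) | ~p1) | ~p2), w0
2. (((p3 & p1) & p1) | ~p1) | ~p2, w0   [[]-rule on 1 via w0Rw0]
3. ~p2, w0   [|-rule on 2 (branches; this branch)]
Accessibility: w0Rw0

Satisfiable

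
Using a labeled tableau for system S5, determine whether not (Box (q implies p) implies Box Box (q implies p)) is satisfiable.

1. not (Box (q implies p) implies Box Box (q implies p)), 0
2. Box (q implies p), 0   [neg-implies-rule on 1]
3. not Box Box (q implies p), 0   [neg-implies-rule on 1]
4. q implies p, 0   [Box-rule on 2 via 0R0]
5. p, 0   [implies-rule on 4 (branches; this branch)]
6. not Box (q implies p), 1   [neg-Box-rule on 3: fresh world 1, 0R1]
7. q implies p, 1   [Box-rule on 2 via 0R1]
8. p, 1   [implies-rule on 7 (branches; this branch)]
9. not (q implies p), 2   [neg-Box-rule on 6: fresh world 2, 1R2]
10. q, 2   [neg-implies-rule on 9]
11. not p, 2   [neg-implies-rule on 9]
12. q implies p, 2   [Box-rule on 2 via 0R2]
13. p, 2   [implies-rule on 12 (branches; this branch)]
Accessibility: 0R0, 0R1, 0R2, 1R0, 1R1, 1R2, 2R0, 2R1, 2R2
Branch closes: p and not p both at 2.
(One branch shown.) All branches close.

Unsatisfiable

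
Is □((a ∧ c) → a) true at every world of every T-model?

Yes, valid

Tableau for the negation ¬□((a ∧ c) → a):
1. ¬□((a ∧ c) → a), 0
2. ¬((a ∧ c) → a), 1   [¬□-rule on 1: fresh world 1, 0R1]
3. a ∧ c, 1   [¬→-rule on 2]
4. ¬a, 1   [¬→-rule on 2]
5. a, 1   [∧-rule on 3]
6. c, 1   [∧-rule on 3]
Accessibility: 0R0, 0R1, 1R1
Branch closes: a and ¬a both at 1.
All branches of the negation close; one closing branch shown above.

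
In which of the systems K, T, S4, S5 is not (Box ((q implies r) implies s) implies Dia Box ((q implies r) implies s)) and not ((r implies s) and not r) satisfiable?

K-tableau for the formula:
1. not (Box ((q implies r) implies s) implies Dia Box ((q implies r) implies s)) and not ((r implies s) and not r), 0
2. not (Box ((q implies r) implies s) implies Dia Box ((q implies r) implies s)), 0
3. not ((r implies s) and not r), 0
4. Box ((q implies r) implies s), 0
5. not Dia Box ((q implies r) implies s), 0
6. r, 0
Complete open branch: satisfiable in K.
T-tableau for the formula:
1. not (Box ((q implies r) implies s) implies Dia Box ((q implies r) implies s)) and not ((r implies s) and not r), 0
2. not (Box ((q implies r) implies s) implies Dia Box ((q implies r) implies s)), 0
3. not ((r implies s) and not r), 0
4. Box ((q implies r) implies s), 0
5. not Dia Box ((q implies r) implies s), 0
6. (q implies r) implies s, 0
7. not Box ((q implies r) implies s), 0
8. r, 0
9. s, 0
10. not ((q implies r) implies s), 1
11. q implies r, 1
12. not s, 1
13. (q implies r) implies s, 1
14. not Box ((q implies r) implies s), 1
15. r, 1
16. not (q implies r), 1
17. q, 1
18. not r, 1
Accessibility: 0R0, 0R1, 1R1
Branch closes: r and not r both at 1.
Every branch closes (one shown): unsatisfiable in T, hence also in S4, S5 (every S4/S5-frame is a T-frame).

K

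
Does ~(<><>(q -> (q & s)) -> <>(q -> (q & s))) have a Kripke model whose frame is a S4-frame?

Unsatisfiable

1. ~(<><>(q -> (q & s)) -> <>(q -> (q & s))), 0
2. <><>(q -> (q & s)), 0
3. ~<>(q -> (q & s)), 0
4. ~(q -> (q & s)), 0
5. q, 0
6. ~(q & s), 0
7. ~s, 0
8. <>(q -> (q & s)), 1
9. ~(q -> (q & s)), 1
10. q, 1
11. ~(q & s), 1
12. ~s, 1
13. q -> (q & s), 2
14. ~(q -> (q & s)), 2
15. q, 2
16. ~(q & s), 2
17. q & s, 2
18. s, 2
19. ~s, 2
Accessibility: 0R0, 0R1, 0R2, 1R1, 1R2, 2R2
Branch closes: s and ~s both at 2.
Every branch closes; the branch above is one of them.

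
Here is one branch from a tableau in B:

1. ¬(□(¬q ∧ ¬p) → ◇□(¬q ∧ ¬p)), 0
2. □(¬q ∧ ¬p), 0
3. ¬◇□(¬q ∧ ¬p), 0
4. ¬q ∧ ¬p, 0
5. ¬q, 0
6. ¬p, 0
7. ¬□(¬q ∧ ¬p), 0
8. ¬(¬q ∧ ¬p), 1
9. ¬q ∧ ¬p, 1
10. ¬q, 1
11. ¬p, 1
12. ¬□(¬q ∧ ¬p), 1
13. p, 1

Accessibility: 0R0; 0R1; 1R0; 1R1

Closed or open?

Both p and ¬p appear at 1.

Yes, closed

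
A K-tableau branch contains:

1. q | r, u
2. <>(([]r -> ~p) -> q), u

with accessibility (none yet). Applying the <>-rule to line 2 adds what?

a fresh world v with uRv, and ([]r -> ~p) -> q at v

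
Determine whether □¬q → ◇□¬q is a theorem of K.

Invalid (countermodel exists)

Tableau for the negation ¬(□¬q → ◇□¬q):
1. ¬(□¬q → ◇□¬q), w0
2. □¬q, w0
3. ¬◇□¬q, w0
The negation has an open branch (countermodel exists).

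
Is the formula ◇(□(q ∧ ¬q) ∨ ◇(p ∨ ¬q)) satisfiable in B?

1. ◇(□(q ∧ ¬q) ∨ ◇(p ∨ ¬q)), u
2. □(q ∧ ¬q) ∨ ◇(p ∨ ¬q), v
3. ◇(p ∨ ¬q), v
4. p ∨ ¬q, w
5. ¬q, w
Accessibility: uRu, uRv, vRu, vRv, vRw, wRv, wRw

Satisfiable (open branch found)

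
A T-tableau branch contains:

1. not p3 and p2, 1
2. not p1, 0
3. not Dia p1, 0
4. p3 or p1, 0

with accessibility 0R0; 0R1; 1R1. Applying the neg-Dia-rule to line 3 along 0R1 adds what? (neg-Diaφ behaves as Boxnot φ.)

neg-Diaφ behaves as Boxnot φ: propagate the negated body to each accessible world.

not p1, 1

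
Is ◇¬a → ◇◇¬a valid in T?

Valid

Tableau for the negation ¬(◇¬a → ◇◇¬a):
1. ¬(◇¬a → ◇◇¬a), u
2. ◇¬a, u
3. ¬◇◇¬a, u
4. ¬◇¬a, u
5. a, u
6. ¬a, v
7. ¬◇¬a, v
8. a, v
Accessibility: uRu, uRv, vRv
Branch closes: a and ¬a both at v.
All branches of the negation close; one closing branch shown above.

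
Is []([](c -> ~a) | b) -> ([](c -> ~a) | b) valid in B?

Tableau for the negation ~([]([](c -> ~a) | b) -> ([](c -> ~a) | b)):
1. ~([]([](c -> ~a) | b) -> ([](c -> ~a) | b)), u
2. []([](c -> ~a) | b), u   [~->-rule on 1]
3. ~([](c -> ~a) | b), u   [~->-rule on 1]
4. ~[](c -> ~a), u   [~|-rule on 3]
5. ~b, u   [~|-rule on 3]
6. [](c -> ~a) | b, u   [[]-rule on 2 via uRu]
7. [](c -> ~a), u   [|-rule on 6 (branches; this branch)]
8. c -> ~a, u   [[]-rule on 7 via uRu]
9. ~a, u   [->-rule on 8 (branches; this branch)]
10. ~(c -> ~a), v   [~[]-rule on 4: fresh world v, uRv]
11. c, v   [~->-rule on 10]
12. a, v   [~->-rule on 10]
13. [](c -> ~a) | b, v   [[]-rule on 2 via uRv]
14. c -> ~a, v   [[]-rule on 7 via uRv]
15. b, v   [|-rule on 13 (branches; this branch)]
16. ~a, v   [->-rule on 14 (branches; this branch)]
Accessibility: uRu, uRv, vRu, vRv
Branch closes: a and ~a both at v.
Every branch of the negation's tableau closes; the branch above is one of them.

Yes, valid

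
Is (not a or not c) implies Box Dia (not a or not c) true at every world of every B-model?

Tableau for the negation not ((not a or not c) implies Box Dia (not a or not c)):
1. not ((not a or not c) implies Box Dia (not a or not c)), u
2. not a or not c, u   [neg-implies-rule on 1]
3. not Box Dia (not a or not c), u   [neg-implies-rule on 1]
4. not c, u   [or-rule on 2 (branches; this branch)]
5. not Dia (not a or not c), v   [neg-Box-rule on 3: fresh world v, uRv]
6. not (not a or not c), u   [neg-Dia-rule on 5 via vRu]
7. a, u   [neg-or-rule on 6]
8. c, u   [neg-or-rule on 6]
Accessibility: uRu, uRv, vRu, vRv
Branch closes: c and not c both at u.
Every branch of the negation's tableau closes; the branch above is one of them.

Yes, valid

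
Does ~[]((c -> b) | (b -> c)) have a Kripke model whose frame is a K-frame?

1. ~[]((c -> b) | (b -> c)), u
2. ~((c -> b) | (b -> c)), v
3. ~(c -> b), v
4. ~(b -> c), v
5. c, v
6. ~b, v
7. b, v
8. ~c, v
Accessibility: uRv
Branch closes: b and ~b both at v.
(One branch shown.) All branches close.

No, unsatisfiable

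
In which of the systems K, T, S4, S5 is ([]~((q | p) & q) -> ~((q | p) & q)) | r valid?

T, S4, S5

T-tableau for the negation ~(([]~((q | p) & q) -> ~((q | p) & q)) | r):
1. ~(([]~((q | p) & q) -> ~((q | p) & q)) | r), w0
2. ~([]~((q | p) & q) -> ~((q | p) & q)), w0   [~|-rule on 1]
3. ~r, w0   [~|-rule on 1]
4. []~((q | p) & q), w0   [~->-rule on 2]
5. (q | p) & q, w0   [~->-rule on 2]
6. q | p, w0   [&-rule on 5]
7. q, w0   [&-rule on 5]
8. ~((q | p) & q), w0   [[]-rule on 4 via w0Rw0]
9. p, w0   [|-rule on 6 (branches; this branch)]
10. ~(q | p), w0   [~&-rule on 8 (branches; this branch)]
11. ~q, w0   [~|-rule on 10]
12. ~p, w0   [~|-rule on 10]
Accessibility: w0Rw0
Branch closes: q and ~q both at w0.
Every branch closes (one shown): valid in T, hence also in S4, S5 (every theorem of T is a theorem of S4 and S5).
K-tableau for the negation ~(([]~((q | p) & q) -> ~((q | p) & q)) | r):
1. ~(([]~((q | p) & q) -> ~((q | p) & q)) | r), w0
2. ~([]~((q | p) & q) -> ~((q | p) & q)), w0   [~|-rule on 1]
3. ~r, w0   [~|-rule on 1]
4. []~((q | p) & q), w0   [~->-rule on 2]
5. (q | p) & q, w0   [~->-rule on 2]
6. q | p, w0   [&-rule on 5]
7. q, w0   [&-rule on 5]
8. p, w0   [|-rule on 6 (branches; this branch)]
Complete open branch: countermodel on a K-frame, so not valid in K.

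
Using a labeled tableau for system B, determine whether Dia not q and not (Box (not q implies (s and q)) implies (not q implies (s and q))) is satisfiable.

No, unsatisfiable

1. Dia not q and not (Box (not q implies (s and q)) implies (not q implies (s and q))), w0
2. Dia not q, w0
3. not (Box (not q implies (s and q)) implies (not q implies (s and q))), w0
4. Box (not q implies (s and q)), w0
5. not (not q implies (s and q)), w0
6. not q, w0
7. not (s and q), w0
8. not q implies (s and q), w0
9. s and q, w0
10. s, w0
11. q, w0
Accessibility: w0Rw0
Branch closes: q and not q both at w0.
All branches of the tableau close; one closing branch shown above.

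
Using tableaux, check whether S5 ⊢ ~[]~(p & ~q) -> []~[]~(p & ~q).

Tableau for the negation ~(~[]~(p & ~q) -> []~[]~(p & ~q)):
1. ~(~[]~(p & ~q) -> []~[]~(p & ~q)), 0
2. ~[]~(p & ~q), 0
3. ~[]~[]~(p & ~q), 0
4. p & ~q, 1
5. p, 1
6. ~q, 1
7. []~(p & ~q), 2
8. ~(p & ~q), 0
9. ~(p & ~q), 1
10. ~(p & ~q), 2
11. q, 0
12. q, 1
Accessibility: 0R0, 0R1, 0R2, 1R0, 1R1, 1R2, 2R0, 2R1, 2R2
Branch closes: q and ~q both at 1.
All branches of the negation close; one closing branch shown above.

Yes, valid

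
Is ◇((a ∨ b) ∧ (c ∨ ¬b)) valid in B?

Invalid (countermodel exists)

Tableau for the negation ¬◇((a ∨ b) ∧ (c ∨ ¬b)):
1. ¬◇((a ∨ b) ∧ (c ∨ ¬b)), w0
2. ¬((a ∨ b) ∧ (c ∨ ¬b)), w0
3. ¬(c ∨ ¬b), w0
4. ¬c, w0
5. b, w0
Accessibility: w0Rw0
The negation has an open branch (countermodel exists).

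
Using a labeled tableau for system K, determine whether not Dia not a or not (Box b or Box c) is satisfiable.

Yes, satisfiable

1. not Dia not a or not (Box b or Box c), w0
2. not (Box b or Box c), w0   [or-rule on 1 (branches; this branch)]
3. not Box b, w0   [neg-or-rule on 2]
4. not Box c, w0   [neg-or-rule on 2]
5. not b, w1   [neg-Box-rule on 3: fresh world w1, w0Rw1]
6. not c, w2   [neg-Box-rule on 4: fresh world w2, w0Rw2]
Accessibility: w0Rw1, w0Rw2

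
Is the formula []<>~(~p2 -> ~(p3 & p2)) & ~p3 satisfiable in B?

No, unsatisfiable

1. []<>~(~p2 -> ~(p3 & p2)) & ~p3, u
2. []<>~(~p2 -> ~(p3 & p2)), u
3. ~p3, u
4. <>~(~p2 -> ~(p3 & p2)), u
5. ~(~p2 -> ~(p3 & p2)), v
6. ~p2, v
7. p3 & p2, v
8. p3, v
9. p2, v
Accessibility: uRu, uRv, vRu, vRv
Branch closes: p2 and ~p2 both at v.
Every branch closes; the branch above is one of them.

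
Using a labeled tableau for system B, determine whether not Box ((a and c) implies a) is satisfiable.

Unsatisfiable

1. not Box ((a and c) implies a), 0
2. not ((a and c) implies a), 1
3. a and c, 1
4. not a, 1
5. a, 1
6. c, 1
Accessibility: 0R0, 0R1, 1R0, 1R1
Branch closes: a and not a both at 1.
Every branch closes; the branch above is one of them.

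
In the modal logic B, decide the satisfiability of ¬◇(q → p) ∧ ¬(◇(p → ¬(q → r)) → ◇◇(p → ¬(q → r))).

Unsatisfiable

1. ¬◇(q → p) ∧ ¬(◇(p → ¬(q → r)) → ◇◇(p → ¬(q → r))), u
2. ¬◇(q → p), u
3. ¬(◇(p → ¬(q → r)) → ◇◇(p → ¬(q → r))), u
4. ◇(p → ¬(q → r)), u
5. ¬◇◇(p → ¬(q → r)), u
6. ¬(q → p), u
7. q, u
8. ¬p, u
9. ¬◇(p → ¬(q → r)), u
10. ¬(p → ¬(q → r)), u
11. p, u
12. q → r, u
Accessibility: uRu
Branch closes: p and ¬p both at u.
Every branch closes; the branch above is one of them.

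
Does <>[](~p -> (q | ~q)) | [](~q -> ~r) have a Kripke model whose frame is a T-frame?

Satisfiable

1. <>[](~p -> (q | ~q)) | [](~q -> ~r), 0
2. [](~q -> ~r), 0
3. ~q -> ~r, 0
4. ~r, 0
Accessibility: 0R0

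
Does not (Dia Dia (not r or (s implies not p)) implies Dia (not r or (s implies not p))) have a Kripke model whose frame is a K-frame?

Yes, satisfiable

1. not (Dia Dia (not r or (s implies not p)) implies Dia (not r or (s implies not p))), u
2. Dia Dia (not r or (s implies not p)), u   [neg-implies-rule on 1]
3. not Dia (not r or (s implies not p)), u   [neg-implies-rule on 1]
4. Dia (not r or (s implies not p)), v   [Dia-rule on 2: fresh world v, uRv]
5. not (not r or (s implies not p)), v   [neg-Dia-rule on 3 via uRv]
6. r, v   [neg-or-rule on 5]
7. not (s implies not p), v   [neg-or-rule on 5]
8. s, v   [neg-implies-rule on 7]
9. p, v   [neg-implies-rule on 7]
10. not r or (s implies not p), w   [Dia-rule on 4: fresh world w, vRw]
11. s implies not p, w   [or-rule on 10 (branches; this branch)]
12. not p, w   [implies-rule on 11 (branches; this branch)]
Accessibility: uRv, vRw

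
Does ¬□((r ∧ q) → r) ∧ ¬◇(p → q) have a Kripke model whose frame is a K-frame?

1. ¬□((r ∧ q) → r) ∧ ¬◇(p → q), 0
2. ¬□((r ∧ q) → r), 0
3. ¬◇(p → q), 0
4. ¬((r ∧ q) → r), 1
5. r ∧ q, 1
6. ¬r, 1
7. r, 1
8. q, 1
Accessibility: 0R1
Branch closes: r and ¬r both at 1.
(One branch shown.) All branches close.

Unsatisfiable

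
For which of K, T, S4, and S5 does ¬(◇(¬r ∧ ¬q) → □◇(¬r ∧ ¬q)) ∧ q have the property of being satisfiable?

K, T, S4

S4-tableau for the formula:
1. ¬(◇(¬r ∧ ¬q) → □◇(¬r ∧ ¬q)) ∧ q, 0
2. ¬(◇(¬r ∧ ¬q) → □◇(¬r ∧ ¬q)), 0
3. q, 0
4. ◇(¬r ∧ ¬q), 0
5. ¬□◇(¬r ∧ ¬q), 0
6. ¬r ∧ ¬q, 1
7. ¬r, 1
8. ¬q, 1
9. ¬◇(¬r ∧ ¬q), 2
10. ¬(¬r ∧ ¬q), 2
11. q, 2
Accessibility: 0R0, 0R1, 0R2, 1R1, 2R2
Complete open branch: satisfiable in S4, hence also in K, T (this S4-model is also a K-model and a T-model).
S5-tableau for the formula:
1. ¬(◇(¬r ∧ ¬q) → □◇(¬r ∧ ¬q)) ∧ q, 0
2. ¬(◇(¬r ∧ ¬q) → □◇(¬r ∧ ¬q)), 0
3. q, 0
4. ◇(¬r ∧ ¬q), 0
5. ¬□◇(¬r ∧ ¬q), 0
6. ¬r ∧ ¬q, 1
7. ¬r, 1
8. ¬q, 1
9. ¬◇(¬r ∧ ¬q), 2
10. ¬(¬r ∧ ¬q), 0
11. ¬(¬r ∧ ¬q), 1
12. ¬(¬r ∧ ¬q), 2
13. q, 1
Accessibility: 0R0, 0R1, 0R2, 1R0, 1R1, 1R2, 2R0, 2R1, 2R2
Branch closes: q and ¬q both at 1.
Every branch closes (one shown): unsatisfiable in S5.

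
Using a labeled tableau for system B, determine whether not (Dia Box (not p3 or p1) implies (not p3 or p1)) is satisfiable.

Unsatisfiable (every branch closes)

1. not (Dia Box (not p3 or p1) implies (not p3 or p1)), u
2. Dia Box (not p3 or p1), u   [neg-implies-rule on 1]
3. not (not p3 or p1), u   [neg-implies-rule on 1]
4. p3, u   [neg-or-rule on 3]
5. not p1, u   [neg-or-rule on 3]
6. Box (not p3 or p1), v   [Dia-rule on 2: fresh world v, uRv]
7. not p3 or p1, u   [Box-rule on 6 via vRu]
8. not p3 or p1, v   [Box-rule on 6 via vRv]
9. p1, u   [or-rule on 7 (branches; this branch)]
Accessibility: uRu, uRv, vRu, vRv
Branch closes: p1 and not p1 both at u.
All branches of the tableau close; one closing branch shown above.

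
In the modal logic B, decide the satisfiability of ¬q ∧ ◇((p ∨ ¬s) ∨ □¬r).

1. ¬q ∧ ◇((p ∨ ¬s) ∨ □¬r), w0
2. ¬q, w0
3. ◇((p ∨ ¬s) ∨ □¬r), w0
4. (p ∨ ¬s) ∨ □¬r, w1
5. □¬r, w1
6. ¬r, w0
7. ¬r, w1
Accessibility: w0Rw0, w0Rw1, w1Rw0, w1Rw1

Satisfiable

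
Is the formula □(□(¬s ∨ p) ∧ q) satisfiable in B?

Yes, satisfiable

1. □(□(¬s ∨ p) ∧ q), 0
2. □(¬s ∨ p) ∧ q, 0
3. □(¬s ∨ p), 0
4. q, 0
5. ¬s ∨ p, 0
6. p, 0
Accessibility: 0R0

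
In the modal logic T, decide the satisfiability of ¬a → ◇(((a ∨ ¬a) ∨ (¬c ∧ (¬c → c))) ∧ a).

1. ¬a → ◇(((a ∨ ¬a) ∨ (¬c ∧ (¬c → c))) ∧ a), u
2. ◇(((a ∨ ¬a) ∨ (¬c ∧ (¬c → c))) ∧ a), u
3. ((a ∨ ¬a) ∨ (¬c ∧ (¬c → c))) ∧ a, v
4. (a ∨ ¬a) ∨ (¬c ∧ (¬c → c)), v
5. a, v
6. a ∨ ¬a, v
Accessibility: uRu, uRv, vRv

Yes, satisfiable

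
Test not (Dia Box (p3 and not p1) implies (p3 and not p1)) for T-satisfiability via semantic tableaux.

Satisfiable

1. not (Dia Box (p3 and not p1) implies (p3 and not p1)), w0
2. Dia Box (p3 and not p1), w0   [neg-implies-rule on 1]
3. not (p3 and not p1), w0   [neg-implies-rule on 1]
4. p1, w0   [neg-and-rule on 3 (branches; this branch)]
5. Box (p3 and not p1), w1   [Dia-rule on 2: fresh world w1, w0Rw1]
6. p3 and not p1, w1   [Box-rule on 5 via w1Rw1]
7. p3, w1   [and-rule on 6]
8. not p1, w1   [and-rule on 6]
Accessibility: w0Rw0, w0Rw1, w1Rw1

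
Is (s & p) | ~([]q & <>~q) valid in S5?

Yes, valid

Tableau for the negation ~((s & p) | ~([]q & <>~q)):
1. ~((s & p) | ~([]q & <>~q)), 0
2. ~(s & p), 0
3. []q & <>~q, 0
4. []q, 0
5. <>~q, 0
6. q, 0
7. ~p, 0
8. ~q, 1
9. q, 1
Accessibility: 0R0, 0R1, 1R0, 1R1
Branch closes: q and ~q both at 1.
All branches of the negation close; one closing branch shown above.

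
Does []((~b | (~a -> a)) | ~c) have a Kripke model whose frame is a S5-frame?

1. []((~b | (~a -> a)) | ~c), u
2. (~b | (~a -> a)) | ~c, u
3. ~c, u
Accessibility: uRu

Yes, satisfiable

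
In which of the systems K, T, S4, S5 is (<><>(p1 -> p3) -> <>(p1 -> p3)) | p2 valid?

S4, S5

S4-tableau for the negation ~((<><>(p1 -> p3) -> <>(p1 -> p3)) | p2):
1. ~((<><>(p1 -> p3) -> <>(p1 -> p3)) | p2), 0
2. ~(<><>(p1 -> p3) -> <>(p1 -> p3)), 0
3. ~p2, 0
4. <><>(p1 -> p3), 0
5. ~<>(p1 -> p3), 0
6. ~(p1 -> p3), 0
7. p1, 0
8. ~p3, 0
9. <>(p1 -> p3), 1
10. ~(p1 -> p3), 1
11. p1, 1
12. ~p3, 1
13. p1 -> p3, 2
14. ~(p1 -> p3), 2
15. p1, 2
16. ~p3, 2
17. p3, 2
Accessibility: 0R0, 0R1, 0R2, 1R1, 1R2, 2R2
Branch closes: p3 and ~p3 both at 2.
Every branch closes (one shown): valid in S4, hence also in S5 (every theorem of S4 is a theorem of S5).
T-tableau for the negation ~((<><>(p1 -> p3) -> <>(p1 -> p3)) | p2):
1. ~((<><>(p1 -> p3) -> <>(p1 -> p3)) | p2), 0
2. ~(<><>(p1 -> p3) -> <>(p1 -> p3)), 0
3. ~p2, 0
4. <><>(p1 -> p3), 0
5. ~<>(p1 -> p3), 0
6. ~(p1 -> p3), 0
7. p1, 0
8. ~p3, 0
9. <>(p1 -> p3), 1
10. ~(p1 -> p3), 1
11. p1, 1
12. ~p3, 1
13. p1 -> p3, 2
14. p3, 2
Accessibility: 0R0, 0R1, 1R1, 1R2, 2R2
Complete open branch: countermodel on a T-frame, so not valid in T, nor in K (the same frame is also a K-frame).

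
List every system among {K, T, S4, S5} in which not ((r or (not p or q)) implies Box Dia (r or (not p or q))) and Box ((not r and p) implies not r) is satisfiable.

K, T, S4

S4-tableau for the formula:
1. not ((r or (not p or q)) implies Box Dia (r or (not p or q))) and Box ((not r and p) implies not r), u
2. not ((r or (not p or q)) implies Box Dia (r or (not p or q))), u
3. Box ((not r and p) implies not r), u
4. r or (not p or q), u
5. not Box Dia (r or (not p or q)), u
6. (not r and p) implies not r, u
7. not p or q, u
8. not r, u
9. q, u
10. not Dia (r or (not p or q)), v
11. (not r and p) implies not r, v
12. not (r or (not p or q)), v
13. not r, v
14. not (not p or q), v
15. p, v
16. not q, v
Accessibility: uRu, uRv, vRv
Complete open branch: satisfiable in S4, hence also in K, T (this S4-model is also a K-model and a T-model).
S5-tableau for the formula:
1. not ((r or (not p or q)) implies Box Dia (r or (not p or q))) and Box ((not r and p) implies not r), u
2. not ((r or (not p or q)) implies Box Dia (r or (not p or q))), u
3. Box ((not r and p) implies not r), u
4. r or (not p or q), u
5. not Box Dia (r or (not p or q)), u
6. (not r and p) implies not r, u
7. not p or q, u
8. not (not r and p), u
9. q, u
10. not p, u
11. not Dia (r or (not p or q)), v
12. (not r and p) implies not r, v
13. not (r or (not p or q)), u
14. not r, u
15. not (not p or q), u
16. p, u
17. not q, u
Accessibility: uRu, uRv, vRu, vRv
Branch closes: p and not p both at u.
Every branch closes (one shown): unsatisfiable in S5.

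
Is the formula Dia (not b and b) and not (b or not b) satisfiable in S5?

1. Dia (not b and b) and not (b or not b), 0
2. Dia (not b and b), 0
3. not (b or not b), 0
4. not b, 0
5. b, 0
Accessibility: 0R0
Branch closes: b and not b both at 0.
Every branch closes; the branch above is one of them.

No, unsatisfiable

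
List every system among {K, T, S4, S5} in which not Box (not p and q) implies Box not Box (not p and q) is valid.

S5

S5-tableau for the negation not (not Box (not p and q) implies Box not Box (not p and q)):
1. not (not Box (not p and q) implies Box not Box (not p and q)), u
2. not Box (not p and q), u
3. not Box not Box (not p and q), u
4. not (not p and q), v
5. not q, v
6. Box (not p and q), w
7. not p and q, u
8. not p, u
9. q, u
10. not p and q, v
11. not p, v
12. q, v
Accessibility: uRu, uRv, uRw, vRu, vRv, vRw, wRu, wRv, wRw
Branch closes: q and not q both at v.
Every branch closes (one shown): valid in S5.
S4-tableau for the negation not (not Box (not p and q) implies Box not Box (not p and q)):
1. not (not Box (not p and q) implies Box not Box (not p and q)), u
2. not Box (not p and q), u
3. not Box not Box (not p and q), u
4. not (not p and q), v
5. not q, v
6. Box (not p and q), w
7. not p and q, w
8. not p, w
9. q, w
Accessibility: uRu, uRv, uRw, vRv, wRw
Complete open branch: countermodel on an S4-frame, so not valid in S4, nor in K, T (the same frame is also a K-frame and a T-frame).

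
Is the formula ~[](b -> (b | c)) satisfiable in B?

1. ~[](b -> (b | c)), 0
2. ~(b -> (b | c)), 1   [~[]-rule on 1: fresh world 1, 0R1]
3. b, 1   [~->-rule on 2]
4. ~(b | c), 1   [~->-rule on 2]
5. ~b, 1   [~|-rule on 4]
6. ~c, 1   [~|-rule on 4]
Accessibility: 0R0, 0R1, 1R0, 1R1
Branch closes: b and ~b both at 1.
(One branch shown.) All branches close.

Unsatisfiable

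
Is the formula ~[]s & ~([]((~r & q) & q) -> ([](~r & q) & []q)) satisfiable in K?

1. ~[]s & ~([]((~r & q) & q) -> ([](~r & q) & []q)), 0
2. ~[]s, 0
3. ~([]((~r & q) & q) -> ([](~r & q) & []q)), 0
4. []((~r & q) & q), 0
5. ~([](~r & q) & []q), 0
6. ~[](~r & q), 0
7. ~s, 1
8. (~r & q) & q, 1
9. ~r & q, 1
10. q, 1
11. ~r, 1
12. ~(~r & q), 2
13. (~r & q) & q, 2
14. ~r & q, 2
15. q, 2
16. ~r, 2
17. ~q, 2
Accessibility: 0R1, 0R2
Branch closes: q and ~q both at 2.
Every branch closes; the branch above is one of them.

No, unsatisfiable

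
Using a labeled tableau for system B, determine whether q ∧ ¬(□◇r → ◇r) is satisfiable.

1. q ∧ ¬(□◇r → ◇r), u
2. q, u
3. ¬(□◇r → ◇r), u
4. □◇r, u
5. ¬◇r, u
6. ◇r, u
7. ¬r, u
8. r, v
9. ◇r, v
10. ¬r, v
Accessibility: uRu, uRv, vRu, vRv
Branch closes: r and ¬r both at v.
(One branch shown.) All branches close.

Unsatisfiable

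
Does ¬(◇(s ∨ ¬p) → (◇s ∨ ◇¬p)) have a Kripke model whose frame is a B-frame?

1. ¬(◇(s ∨ ¬p) → (◇s ∨ ◇¬p)), 0
2. ◇(s ∨ ¬p), 0   [¬→-rule on 1]
3. ¬(◇s ∨ ◇¬p), 0   [¬→-rule on 1]
4. ¬◇s, 0   [¬∨-rule on 3]
5. ¬◇¬p, 0   [¬∨-rule on 3]
6. ¬s, 0   [¬◇-rule on 4 via 0R0]
7. p, 0   [¬◇-rule on 5 via 0R0]
8. s ∨ ¬p, 1   [◇-rule on 2: fresh world 1, 0R1]
9. ¬s, 1   [¬◇-rule on 4 via 0R1]
10. p, 1   [¬◇-rule on 5 via 0R1]
11. ¬p, 1   [∨-rule on 8 (branches; this branch)]
Accessibility: 0R0, 0R1, 1R0, 1R1
Branch closes: p and ¬p both at 1.
All branches of the tableau close; one closing branch shown above.

No, unsatisfiable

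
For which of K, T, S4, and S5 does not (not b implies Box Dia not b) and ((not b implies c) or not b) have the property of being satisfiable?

K, T, S4

S4-tableau for the formula:
1. not (not b implies Box Dia not b) and ((not b implies c) or not b), u
2. not (not b implies Box Dia not b), u
3. (not b implies c) or not b, u
4. not b, u
5. not Box Dia not b, u
6. not Dia not b, v
7. b, v
Accessibility: uRu, uRv, vRv
Complete open branch: satisfiable in S4, hence also in K, T (this S4-model is also a K-model and a T-model).
S5-tableau for the formula:
1. not (not b implies Box Dia not b) and ((not b implies c) or not b), u
2. not (not b implies Box Dia not b), u
3. (not b implies c) or not b, u
4. not b, u
5. not Box Dia not b, u
6. not b implies c, u
7. c, u
8. not Dia not b, v
9. b, u
Accessibility: uRu, uRv, vRu, vRv
Branch closes: b and not b both at u.
Every branch closes (one shown): unsatisfiable in S5.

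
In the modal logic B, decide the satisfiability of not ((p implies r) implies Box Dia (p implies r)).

1. not ((p implies r) implies Box Dia (p implies r)), u
2. p implies r, u   [neg-implies-rule on 1]
3. not Box Dia (p implies r), u   [neg-implies-rule on 1]
4. r, u   [implies-rule on 2 (branches; this branch)]
5. not Dia (p implies r), v   [neg-Box-rule on 3: fresh world v, uRv]
6. not (p implies r), u   [neg-Dia-rule on 5 via vRu]
7. p, u   [neg-implies-rule on 6]
8. not r, u   [neg-implies-rule on 6]
Accessibility: uRu, uRv, vRu, vRv
Branch closes: r and not r both at u.
All branches of the tableau close; one closing branch shown above.

Unsatisfiable (every branch closes)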